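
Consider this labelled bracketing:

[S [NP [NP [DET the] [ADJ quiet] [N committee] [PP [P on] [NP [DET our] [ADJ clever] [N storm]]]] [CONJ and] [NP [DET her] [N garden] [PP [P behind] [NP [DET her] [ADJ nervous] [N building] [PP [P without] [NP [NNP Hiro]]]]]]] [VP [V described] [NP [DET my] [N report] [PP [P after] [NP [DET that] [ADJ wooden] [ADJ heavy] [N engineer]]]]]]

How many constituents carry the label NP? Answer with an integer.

Scanning left to right, an opening `[NP` appears at word positions 1, 1, 5, 9, 12, 16, 18, 21 — 8 in total.

8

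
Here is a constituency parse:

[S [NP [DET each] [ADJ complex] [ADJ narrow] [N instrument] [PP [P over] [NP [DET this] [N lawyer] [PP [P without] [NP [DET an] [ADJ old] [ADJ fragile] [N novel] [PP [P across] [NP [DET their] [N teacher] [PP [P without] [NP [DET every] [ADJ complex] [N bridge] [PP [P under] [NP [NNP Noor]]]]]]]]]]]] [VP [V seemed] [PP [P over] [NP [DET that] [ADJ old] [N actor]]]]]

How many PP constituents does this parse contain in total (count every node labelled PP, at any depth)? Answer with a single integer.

The PP constituents are: [PP over this lawyer without an old fragile novel across their teacher without every complex bridge under Noor]; [PP without an old fragile novel across their teacher without every complex bridge under Noor]; [PP across their teacher without every complex bridge under Noor]; [PP without every complex bridge under Noor]; [PP under Noor]; [PP over that old actor]. Total: 6.

6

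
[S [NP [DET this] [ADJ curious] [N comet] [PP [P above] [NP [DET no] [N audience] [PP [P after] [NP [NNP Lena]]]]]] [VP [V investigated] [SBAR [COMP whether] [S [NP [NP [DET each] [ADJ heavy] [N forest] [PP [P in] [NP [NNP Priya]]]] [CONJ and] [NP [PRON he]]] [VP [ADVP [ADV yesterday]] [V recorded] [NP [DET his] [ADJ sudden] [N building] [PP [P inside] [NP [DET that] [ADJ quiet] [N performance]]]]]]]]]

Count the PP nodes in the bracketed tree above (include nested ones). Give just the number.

4

Scanning left to right, an opening `[PP` appears at word positions 4, 7, 14, 23 — 4 in total.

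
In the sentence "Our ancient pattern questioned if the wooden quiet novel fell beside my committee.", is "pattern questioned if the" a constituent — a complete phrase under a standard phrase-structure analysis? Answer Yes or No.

The smallest constituent containing the whole sequence is the clause [S our ancient pattern questioned if the wooden quiet novel fell beside my committee], but the sequence is only part of it — it straddles the boundary between noun phrase "our ancient pattern" and verb phrase "questioned if the wooden quiet novel fell beside my committee".

No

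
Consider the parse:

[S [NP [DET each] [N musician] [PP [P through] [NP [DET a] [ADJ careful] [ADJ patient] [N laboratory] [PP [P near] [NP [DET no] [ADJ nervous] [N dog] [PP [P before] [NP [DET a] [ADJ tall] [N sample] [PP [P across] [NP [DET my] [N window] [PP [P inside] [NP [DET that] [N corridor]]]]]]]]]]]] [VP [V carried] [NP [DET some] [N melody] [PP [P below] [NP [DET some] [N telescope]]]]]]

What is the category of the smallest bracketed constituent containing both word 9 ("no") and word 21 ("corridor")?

The smallest bracket enclosing both words is [NP no nervous dog before a tall sample across my window inside that corridor], so the label is NP.

NP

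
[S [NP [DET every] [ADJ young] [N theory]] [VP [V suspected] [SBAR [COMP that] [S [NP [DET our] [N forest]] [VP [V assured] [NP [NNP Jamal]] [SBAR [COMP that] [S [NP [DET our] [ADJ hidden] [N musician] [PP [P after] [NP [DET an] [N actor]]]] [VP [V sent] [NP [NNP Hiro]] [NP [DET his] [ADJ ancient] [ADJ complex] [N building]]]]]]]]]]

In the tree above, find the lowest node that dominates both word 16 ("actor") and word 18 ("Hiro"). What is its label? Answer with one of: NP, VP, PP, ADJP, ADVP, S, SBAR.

Word 16 lies under S → VP → SBAR → S → VP → SBAR → S → NP → PP → NP → N; word 18 lies under S → VP → SBAR → S → VP → SBAR → S → VP → NP → NNP. The lowest shared node is the S.

S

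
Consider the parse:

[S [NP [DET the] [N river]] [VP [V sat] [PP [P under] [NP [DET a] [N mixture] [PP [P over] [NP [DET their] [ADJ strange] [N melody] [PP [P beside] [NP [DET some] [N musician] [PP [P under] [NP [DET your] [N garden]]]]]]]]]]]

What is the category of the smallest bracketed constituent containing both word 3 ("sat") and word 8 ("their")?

Word 3 lies under S → VP → V; word 8 lies under S → VP → PP → NP → PP → NP → DET. The lowest shared node is the VP.

VP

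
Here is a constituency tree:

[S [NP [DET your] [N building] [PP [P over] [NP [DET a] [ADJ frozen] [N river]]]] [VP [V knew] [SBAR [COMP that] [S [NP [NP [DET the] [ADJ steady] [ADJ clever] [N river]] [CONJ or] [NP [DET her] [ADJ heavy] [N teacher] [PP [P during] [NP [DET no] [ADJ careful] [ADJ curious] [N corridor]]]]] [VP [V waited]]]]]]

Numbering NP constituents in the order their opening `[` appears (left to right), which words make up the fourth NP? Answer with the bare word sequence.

the steady clever river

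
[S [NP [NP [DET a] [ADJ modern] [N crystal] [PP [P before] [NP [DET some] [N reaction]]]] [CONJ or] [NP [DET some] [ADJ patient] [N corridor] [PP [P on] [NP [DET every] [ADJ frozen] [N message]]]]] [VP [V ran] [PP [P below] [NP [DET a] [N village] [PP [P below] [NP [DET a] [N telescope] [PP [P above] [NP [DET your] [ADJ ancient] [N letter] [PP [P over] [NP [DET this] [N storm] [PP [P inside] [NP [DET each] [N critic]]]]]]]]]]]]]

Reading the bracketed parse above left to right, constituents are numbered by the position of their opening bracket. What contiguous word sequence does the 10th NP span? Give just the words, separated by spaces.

Opening `[NP` markers occur at word positions 1, 1, 5, 8, 12, 17, 20, 23, 27, 30; the 10th of these opens the constituent [NP each critic].

each critic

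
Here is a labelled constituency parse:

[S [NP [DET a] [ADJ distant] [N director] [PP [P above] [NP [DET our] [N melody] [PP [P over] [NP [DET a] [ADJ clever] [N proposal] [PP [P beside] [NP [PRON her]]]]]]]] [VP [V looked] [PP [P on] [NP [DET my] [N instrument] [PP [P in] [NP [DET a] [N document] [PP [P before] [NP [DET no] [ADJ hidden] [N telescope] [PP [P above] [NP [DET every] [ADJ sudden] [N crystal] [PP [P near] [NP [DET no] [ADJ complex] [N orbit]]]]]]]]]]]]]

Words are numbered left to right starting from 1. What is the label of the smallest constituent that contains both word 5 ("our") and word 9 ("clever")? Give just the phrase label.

NP

The smallest bracket enclosing both words is [NP our melody over a clever proposal beside her], so the label is NP.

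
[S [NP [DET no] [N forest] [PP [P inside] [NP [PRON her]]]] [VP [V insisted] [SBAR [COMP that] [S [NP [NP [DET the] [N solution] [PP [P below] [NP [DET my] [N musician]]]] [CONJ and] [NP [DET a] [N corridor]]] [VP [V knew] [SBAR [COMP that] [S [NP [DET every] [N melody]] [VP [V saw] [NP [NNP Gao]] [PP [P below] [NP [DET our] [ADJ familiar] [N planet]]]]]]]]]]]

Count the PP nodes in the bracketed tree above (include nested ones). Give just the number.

3

Listing each PP by its span: [PP inside her]; [PP below my musician]; [PP below our familiar planet] — that makes 3.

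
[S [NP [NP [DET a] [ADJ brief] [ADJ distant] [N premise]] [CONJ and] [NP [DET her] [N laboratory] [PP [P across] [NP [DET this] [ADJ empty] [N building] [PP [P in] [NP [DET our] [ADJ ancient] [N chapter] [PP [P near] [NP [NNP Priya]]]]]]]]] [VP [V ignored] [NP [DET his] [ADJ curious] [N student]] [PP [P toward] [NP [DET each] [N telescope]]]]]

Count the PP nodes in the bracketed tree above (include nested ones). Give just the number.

4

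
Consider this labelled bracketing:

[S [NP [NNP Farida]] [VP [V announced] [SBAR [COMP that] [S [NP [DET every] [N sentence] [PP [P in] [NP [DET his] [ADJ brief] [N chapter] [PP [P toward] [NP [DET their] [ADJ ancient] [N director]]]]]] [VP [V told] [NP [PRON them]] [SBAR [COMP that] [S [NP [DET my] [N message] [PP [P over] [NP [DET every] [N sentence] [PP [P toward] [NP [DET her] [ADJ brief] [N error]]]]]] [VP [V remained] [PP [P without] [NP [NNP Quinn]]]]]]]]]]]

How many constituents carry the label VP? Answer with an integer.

The VP constituents are: [VP announced that every sentence in his brief chapter toward their ancient director told them that my message over every sentence toward her brief error remained without Quinn]; [VP told them that my message over every sentence toward her brief error remained without Quinn]; [VP remained without Quinn]. Total: 3.

3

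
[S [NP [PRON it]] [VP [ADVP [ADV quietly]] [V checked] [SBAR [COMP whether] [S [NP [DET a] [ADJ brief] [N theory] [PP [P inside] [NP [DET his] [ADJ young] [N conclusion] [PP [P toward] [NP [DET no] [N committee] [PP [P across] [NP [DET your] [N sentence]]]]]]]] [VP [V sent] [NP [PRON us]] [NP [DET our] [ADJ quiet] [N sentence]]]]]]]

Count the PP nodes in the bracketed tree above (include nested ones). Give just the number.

3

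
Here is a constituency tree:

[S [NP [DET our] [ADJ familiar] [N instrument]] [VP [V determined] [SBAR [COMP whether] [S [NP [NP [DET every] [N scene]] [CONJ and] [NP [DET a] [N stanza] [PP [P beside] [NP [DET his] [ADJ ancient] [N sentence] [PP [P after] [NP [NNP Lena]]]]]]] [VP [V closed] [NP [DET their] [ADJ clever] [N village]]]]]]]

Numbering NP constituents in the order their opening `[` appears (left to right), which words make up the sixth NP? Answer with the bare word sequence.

Lena

The NP opening brackets appear, in order, over: "our familiar instrument"; "every scene and a stanza beside his ancient sentence after Lena"; "every scene"; "a stanza beside his ancient sentence after Lena"; "his ancient sentence after Lena"; "Lena"; "their clever village". The sixth one spans "Lena".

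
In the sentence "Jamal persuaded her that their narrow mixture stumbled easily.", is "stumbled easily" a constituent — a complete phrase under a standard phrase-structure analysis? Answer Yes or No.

Yes

These words form the whole verb phrase headed by "stumbled", so yes — one constituent.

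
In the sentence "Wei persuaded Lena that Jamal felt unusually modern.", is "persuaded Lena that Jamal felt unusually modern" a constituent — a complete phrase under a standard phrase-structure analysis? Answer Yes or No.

Yes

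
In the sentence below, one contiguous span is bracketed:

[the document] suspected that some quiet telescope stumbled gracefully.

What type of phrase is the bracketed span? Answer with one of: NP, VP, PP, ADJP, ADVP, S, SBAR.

NP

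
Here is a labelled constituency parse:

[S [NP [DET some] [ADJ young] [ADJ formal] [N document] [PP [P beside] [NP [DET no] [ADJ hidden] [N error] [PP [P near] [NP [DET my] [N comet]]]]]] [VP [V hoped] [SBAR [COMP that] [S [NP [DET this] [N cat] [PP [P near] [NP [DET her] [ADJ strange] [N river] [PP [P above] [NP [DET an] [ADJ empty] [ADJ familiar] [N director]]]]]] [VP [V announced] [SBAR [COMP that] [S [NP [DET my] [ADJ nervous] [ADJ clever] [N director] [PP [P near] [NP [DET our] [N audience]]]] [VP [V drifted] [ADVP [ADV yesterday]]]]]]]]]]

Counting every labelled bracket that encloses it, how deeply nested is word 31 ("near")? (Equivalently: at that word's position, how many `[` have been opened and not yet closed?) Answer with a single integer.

10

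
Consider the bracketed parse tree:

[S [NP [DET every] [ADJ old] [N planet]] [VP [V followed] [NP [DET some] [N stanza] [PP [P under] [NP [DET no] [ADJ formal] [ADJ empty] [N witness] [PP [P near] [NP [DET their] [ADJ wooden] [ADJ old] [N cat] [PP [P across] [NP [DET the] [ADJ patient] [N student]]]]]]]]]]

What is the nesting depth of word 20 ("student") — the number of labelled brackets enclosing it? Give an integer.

The word sits inside N, which is inside NP, inside PP, inside NP, inside PP, inside NP, inside PP, inside NP, inside VP, inside S — 10 brackets in all.

10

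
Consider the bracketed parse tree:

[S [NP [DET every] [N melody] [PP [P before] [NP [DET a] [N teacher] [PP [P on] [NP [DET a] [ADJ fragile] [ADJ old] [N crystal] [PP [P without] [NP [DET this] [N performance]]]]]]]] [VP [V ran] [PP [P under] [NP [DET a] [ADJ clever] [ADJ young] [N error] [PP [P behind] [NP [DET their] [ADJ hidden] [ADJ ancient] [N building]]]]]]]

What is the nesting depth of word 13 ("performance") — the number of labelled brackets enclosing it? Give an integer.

The word sits inside N, which is inside NP, inside PP, inside NP, inside PP, inside NP, inside PP, inside NP, inside S — 9 brackets in all.

9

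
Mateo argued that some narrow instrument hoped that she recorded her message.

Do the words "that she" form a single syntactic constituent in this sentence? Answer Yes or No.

No

The smallest constituent containing the whole sequence is the subordinate clause [SBAR that she recorded her message], but the sequence is only part of it — it straddles the boundary between complementizer "that" and clause "she recorded her message".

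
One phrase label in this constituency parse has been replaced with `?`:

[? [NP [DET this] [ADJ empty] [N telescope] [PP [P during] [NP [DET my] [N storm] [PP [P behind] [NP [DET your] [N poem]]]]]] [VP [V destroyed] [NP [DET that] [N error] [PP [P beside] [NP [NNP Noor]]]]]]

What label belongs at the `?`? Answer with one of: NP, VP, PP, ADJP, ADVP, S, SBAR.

S

The `?` node immediately contains: NP, VP. That is the internal structure of a clause, so the label is S.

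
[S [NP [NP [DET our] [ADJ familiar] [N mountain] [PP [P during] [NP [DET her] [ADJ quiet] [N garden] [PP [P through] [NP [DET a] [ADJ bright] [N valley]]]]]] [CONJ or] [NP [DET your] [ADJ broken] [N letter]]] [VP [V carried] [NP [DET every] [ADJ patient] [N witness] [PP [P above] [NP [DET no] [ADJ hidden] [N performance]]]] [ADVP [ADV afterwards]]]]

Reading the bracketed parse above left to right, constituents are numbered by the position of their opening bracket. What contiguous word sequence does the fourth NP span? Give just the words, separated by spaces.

a bright valley

The NP opening brackets appear, in order, over: "our familiar mountain during her quiet garden through a bright valley or your broken letter"; "our familiar mountain during her quiet garden through a bright valley"; "her quiet garden through a bright valley"; "a bright valley"; "your broken letter"; "every patient witness above no hidden performance"; "no hidden performance". The fourth one spans "a bright valley".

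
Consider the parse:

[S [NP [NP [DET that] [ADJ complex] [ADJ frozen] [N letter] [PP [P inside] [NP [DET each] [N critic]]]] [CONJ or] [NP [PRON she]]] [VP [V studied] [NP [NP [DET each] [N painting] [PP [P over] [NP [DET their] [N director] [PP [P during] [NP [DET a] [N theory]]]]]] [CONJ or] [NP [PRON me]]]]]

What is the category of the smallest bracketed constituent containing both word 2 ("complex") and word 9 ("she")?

NP

The smallest bracket enclosing both words is [NP that complex frozen letter inside each critic or she], so the label is NP.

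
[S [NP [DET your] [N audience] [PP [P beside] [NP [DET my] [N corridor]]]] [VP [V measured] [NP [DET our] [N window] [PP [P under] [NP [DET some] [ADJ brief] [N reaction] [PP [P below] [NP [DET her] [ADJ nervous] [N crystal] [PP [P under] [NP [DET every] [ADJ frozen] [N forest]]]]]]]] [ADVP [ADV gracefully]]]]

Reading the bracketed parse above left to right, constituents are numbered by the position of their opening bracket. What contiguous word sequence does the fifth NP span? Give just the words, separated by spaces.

her nervous crystal under every frozen forest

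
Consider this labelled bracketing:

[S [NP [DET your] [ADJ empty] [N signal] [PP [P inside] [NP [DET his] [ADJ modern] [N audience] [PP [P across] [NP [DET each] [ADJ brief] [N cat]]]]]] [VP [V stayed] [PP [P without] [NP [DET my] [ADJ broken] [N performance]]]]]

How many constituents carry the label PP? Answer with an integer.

The PP constituents are: [PP inside his modern audience across each brief cat]; [PP across each brief cat]; [PP without my broken performance]. Total: 3.

3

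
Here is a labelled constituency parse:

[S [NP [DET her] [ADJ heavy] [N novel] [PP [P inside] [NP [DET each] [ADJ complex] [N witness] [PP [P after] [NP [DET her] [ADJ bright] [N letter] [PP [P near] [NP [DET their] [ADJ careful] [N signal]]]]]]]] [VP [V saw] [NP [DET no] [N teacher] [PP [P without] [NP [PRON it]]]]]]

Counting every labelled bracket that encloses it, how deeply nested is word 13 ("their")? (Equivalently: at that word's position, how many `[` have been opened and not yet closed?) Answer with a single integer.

9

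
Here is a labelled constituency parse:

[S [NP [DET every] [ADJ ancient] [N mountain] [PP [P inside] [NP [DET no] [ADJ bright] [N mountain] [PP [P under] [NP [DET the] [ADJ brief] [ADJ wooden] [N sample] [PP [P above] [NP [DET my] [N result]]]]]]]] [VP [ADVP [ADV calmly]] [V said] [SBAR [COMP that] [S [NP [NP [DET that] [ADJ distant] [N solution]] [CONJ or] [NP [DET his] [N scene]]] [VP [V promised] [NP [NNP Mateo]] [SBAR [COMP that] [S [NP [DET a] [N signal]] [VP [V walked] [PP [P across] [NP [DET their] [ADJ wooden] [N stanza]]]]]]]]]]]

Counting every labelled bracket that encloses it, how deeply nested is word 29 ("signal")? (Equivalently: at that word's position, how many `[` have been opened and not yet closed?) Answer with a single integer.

Counting open brackets not yet closed at "signal": [S [VP [SBAR [S [VP [SBAR [S [NP [N = 9.

9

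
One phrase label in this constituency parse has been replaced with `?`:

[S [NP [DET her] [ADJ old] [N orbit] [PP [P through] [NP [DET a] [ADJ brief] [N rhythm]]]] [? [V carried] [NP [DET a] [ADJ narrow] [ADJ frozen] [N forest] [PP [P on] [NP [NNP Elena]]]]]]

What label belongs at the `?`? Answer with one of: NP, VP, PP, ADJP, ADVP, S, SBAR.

VP

Looking at what the `?` directly dominates — V 'carried', NP — this is a verb phrase (VP).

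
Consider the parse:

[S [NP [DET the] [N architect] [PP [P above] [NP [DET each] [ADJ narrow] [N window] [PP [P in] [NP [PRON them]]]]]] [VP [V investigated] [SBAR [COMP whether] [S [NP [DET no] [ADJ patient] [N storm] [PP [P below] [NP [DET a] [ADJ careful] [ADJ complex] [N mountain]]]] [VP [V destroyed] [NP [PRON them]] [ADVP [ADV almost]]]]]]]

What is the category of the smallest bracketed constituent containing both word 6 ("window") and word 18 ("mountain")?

S

Word 6 lies under S → NP → PP → NP → N; word 18 lies under S → VP → SBAR → S → NP → PP → NP → N. The lowest shared node is the S.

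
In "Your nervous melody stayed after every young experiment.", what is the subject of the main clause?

your nervous melody

"your nervous melody" is the NP that combines with the VP headed by "stayed" to form the main clause — the subject.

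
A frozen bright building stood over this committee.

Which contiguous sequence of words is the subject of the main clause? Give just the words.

The subject of the main clause is the NP immediately before the verb "stood": "a frozen bright building".

a frozen bright building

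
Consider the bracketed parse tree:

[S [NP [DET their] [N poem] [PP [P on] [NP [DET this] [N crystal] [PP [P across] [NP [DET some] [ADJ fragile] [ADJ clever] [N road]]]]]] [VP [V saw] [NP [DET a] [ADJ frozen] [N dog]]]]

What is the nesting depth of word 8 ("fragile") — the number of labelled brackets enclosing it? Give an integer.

Path from the root down to the word: S → NP → PP → NP → PP → NP → ADJ. That is 7 enclosing brackets.

7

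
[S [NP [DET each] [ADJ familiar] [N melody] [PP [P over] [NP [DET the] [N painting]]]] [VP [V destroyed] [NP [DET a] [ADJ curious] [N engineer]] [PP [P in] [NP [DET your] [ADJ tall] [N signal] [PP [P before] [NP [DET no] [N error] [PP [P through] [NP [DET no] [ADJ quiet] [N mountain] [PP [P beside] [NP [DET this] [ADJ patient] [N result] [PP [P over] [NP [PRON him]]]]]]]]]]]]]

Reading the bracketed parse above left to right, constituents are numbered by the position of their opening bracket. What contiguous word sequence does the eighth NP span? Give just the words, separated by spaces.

him

The NP opening brackets appear, in order, over: "each familiar melody over the painting"; "the painting"; "a curious engineer"; "your tall signal before no error through no quiet mountain beside this patient result over him"; "no error through no quiet mountain beside this patient result over him"; "no quiet mountain beside this patient result over him"; "this patient result over him"; "him". The eighth one spans "him".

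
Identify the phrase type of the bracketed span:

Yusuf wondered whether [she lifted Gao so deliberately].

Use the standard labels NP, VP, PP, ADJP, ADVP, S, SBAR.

S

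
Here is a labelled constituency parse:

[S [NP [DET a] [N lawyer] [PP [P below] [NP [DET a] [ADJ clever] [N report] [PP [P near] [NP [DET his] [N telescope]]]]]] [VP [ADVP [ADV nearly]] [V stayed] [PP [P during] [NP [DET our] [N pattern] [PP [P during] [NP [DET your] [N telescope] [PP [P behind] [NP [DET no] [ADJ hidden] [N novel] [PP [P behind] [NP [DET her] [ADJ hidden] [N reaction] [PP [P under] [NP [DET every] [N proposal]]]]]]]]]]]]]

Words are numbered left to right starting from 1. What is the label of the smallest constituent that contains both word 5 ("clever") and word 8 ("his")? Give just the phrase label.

NP

The smallest bracket enclosing both words is [NP a clever report near his telescope], so the label is NP.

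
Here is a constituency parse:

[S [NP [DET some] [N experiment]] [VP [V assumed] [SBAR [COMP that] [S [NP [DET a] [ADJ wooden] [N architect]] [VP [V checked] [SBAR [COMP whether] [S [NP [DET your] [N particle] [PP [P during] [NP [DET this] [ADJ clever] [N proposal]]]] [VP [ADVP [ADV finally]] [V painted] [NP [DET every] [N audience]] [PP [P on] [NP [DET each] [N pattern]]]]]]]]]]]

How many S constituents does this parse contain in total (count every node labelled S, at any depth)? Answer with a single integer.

3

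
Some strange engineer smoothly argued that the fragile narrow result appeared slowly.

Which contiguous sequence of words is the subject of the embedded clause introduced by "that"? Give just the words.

The subject of the embedded clause introduced by "that" is the NP immediately before the verb "appeared": "the fragile narrow result".

the fragile narrow result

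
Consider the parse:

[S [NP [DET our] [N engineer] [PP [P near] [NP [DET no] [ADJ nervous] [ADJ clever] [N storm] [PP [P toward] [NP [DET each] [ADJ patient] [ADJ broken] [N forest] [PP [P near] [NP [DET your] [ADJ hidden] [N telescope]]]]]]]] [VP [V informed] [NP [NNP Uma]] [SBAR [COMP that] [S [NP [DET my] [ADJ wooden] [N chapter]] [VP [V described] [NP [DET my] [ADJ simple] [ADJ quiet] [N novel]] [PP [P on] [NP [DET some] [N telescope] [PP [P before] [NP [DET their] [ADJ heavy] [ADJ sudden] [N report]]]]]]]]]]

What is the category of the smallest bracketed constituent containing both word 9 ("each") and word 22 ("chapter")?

S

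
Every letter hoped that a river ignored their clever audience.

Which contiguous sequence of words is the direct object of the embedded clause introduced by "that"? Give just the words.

their clever audience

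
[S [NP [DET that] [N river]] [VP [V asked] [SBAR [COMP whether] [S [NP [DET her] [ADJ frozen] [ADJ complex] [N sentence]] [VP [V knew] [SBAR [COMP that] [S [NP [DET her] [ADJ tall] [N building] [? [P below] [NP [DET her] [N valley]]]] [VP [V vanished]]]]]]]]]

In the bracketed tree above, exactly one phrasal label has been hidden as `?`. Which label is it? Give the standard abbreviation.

PP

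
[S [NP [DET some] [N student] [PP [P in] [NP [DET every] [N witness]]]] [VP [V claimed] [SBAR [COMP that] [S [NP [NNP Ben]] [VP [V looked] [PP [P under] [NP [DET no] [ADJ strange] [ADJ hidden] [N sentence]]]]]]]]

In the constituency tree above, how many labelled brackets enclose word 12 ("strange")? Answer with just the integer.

8

Path from the root down to the word: S → VP → SBAR → S → VP → PP → NP → ADJ. That is 8 enclosing brackets.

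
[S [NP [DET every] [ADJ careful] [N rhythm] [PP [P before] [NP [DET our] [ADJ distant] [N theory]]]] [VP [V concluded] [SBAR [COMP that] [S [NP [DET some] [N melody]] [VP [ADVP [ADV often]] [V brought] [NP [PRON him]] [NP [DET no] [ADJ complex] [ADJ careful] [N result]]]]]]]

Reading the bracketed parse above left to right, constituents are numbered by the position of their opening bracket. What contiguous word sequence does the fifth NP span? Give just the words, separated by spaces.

no complex careful result

In left-to-right order the NP constituents are "every careful rhythm before our distant theory"; "our distant theory"; "some melody"; "him"; "no complex careful result". Number 5 is "no complex careful result".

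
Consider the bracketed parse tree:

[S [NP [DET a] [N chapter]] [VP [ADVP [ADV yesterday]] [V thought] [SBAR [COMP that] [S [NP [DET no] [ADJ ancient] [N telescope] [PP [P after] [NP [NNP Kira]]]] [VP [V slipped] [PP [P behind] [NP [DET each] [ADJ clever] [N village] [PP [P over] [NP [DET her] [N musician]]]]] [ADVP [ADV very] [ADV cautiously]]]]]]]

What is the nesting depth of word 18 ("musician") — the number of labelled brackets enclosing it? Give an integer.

10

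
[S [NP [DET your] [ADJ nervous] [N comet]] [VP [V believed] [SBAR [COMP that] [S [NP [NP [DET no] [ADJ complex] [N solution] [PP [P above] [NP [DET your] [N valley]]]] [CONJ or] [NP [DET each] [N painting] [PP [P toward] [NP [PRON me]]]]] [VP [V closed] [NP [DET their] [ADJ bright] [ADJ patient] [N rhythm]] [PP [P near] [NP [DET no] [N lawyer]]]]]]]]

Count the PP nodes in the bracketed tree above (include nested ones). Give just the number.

3

Scanning left to right, an opening `[PP` appears at word positions 9, 15, 22 — 3 in total.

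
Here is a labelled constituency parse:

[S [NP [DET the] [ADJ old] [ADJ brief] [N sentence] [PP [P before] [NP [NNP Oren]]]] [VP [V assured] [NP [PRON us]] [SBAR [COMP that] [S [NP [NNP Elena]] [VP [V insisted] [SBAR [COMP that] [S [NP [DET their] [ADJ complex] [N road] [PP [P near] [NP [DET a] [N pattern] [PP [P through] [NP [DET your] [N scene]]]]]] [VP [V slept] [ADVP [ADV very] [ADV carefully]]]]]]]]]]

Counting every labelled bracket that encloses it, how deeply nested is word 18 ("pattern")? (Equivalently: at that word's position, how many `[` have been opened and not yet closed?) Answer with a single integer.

Path from the root down to the word: S → VP → SBAR → S → VP → SBAR → S → NP → PP → NP → N. That is 11 enclosing brackets.

11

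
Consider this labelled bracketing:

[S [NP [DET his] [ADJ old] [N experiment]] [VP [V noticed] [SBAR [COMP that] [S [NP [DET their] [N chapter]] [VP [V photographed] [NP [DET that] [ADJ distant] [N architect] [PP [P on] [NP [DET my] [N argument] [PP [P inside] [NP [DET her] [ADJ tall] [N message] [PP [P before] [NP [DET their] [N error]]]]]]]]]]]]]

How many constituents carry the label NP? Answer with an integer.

6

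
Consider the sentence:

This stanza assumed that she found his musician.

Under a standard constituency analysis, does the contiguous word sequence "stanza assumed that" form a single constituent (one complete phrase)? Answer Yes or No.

The smallest constituent containing the whole sequence is the clause [S this stanza assumed that she found his musician], but the sequence is only part of it — it straddles the boundary between noun phrase "this stanza" and verb phrase "assumed that she found his musician".

No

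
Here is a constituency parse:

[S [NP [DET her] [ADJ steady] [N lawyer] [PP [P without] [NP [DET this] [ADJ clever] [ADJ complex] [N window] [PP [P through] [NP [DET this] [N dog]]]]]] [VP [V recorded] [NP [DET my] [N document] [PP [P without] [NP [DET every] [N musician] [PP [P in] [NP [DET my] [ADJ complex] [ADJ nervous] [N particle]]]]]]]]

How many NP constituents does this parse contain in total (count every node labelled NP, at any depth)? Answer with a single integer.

6

Scanning left to right, an opening `[NP` appears at word positions 1, 5, 10, 13, 16, 19 — 6 in total.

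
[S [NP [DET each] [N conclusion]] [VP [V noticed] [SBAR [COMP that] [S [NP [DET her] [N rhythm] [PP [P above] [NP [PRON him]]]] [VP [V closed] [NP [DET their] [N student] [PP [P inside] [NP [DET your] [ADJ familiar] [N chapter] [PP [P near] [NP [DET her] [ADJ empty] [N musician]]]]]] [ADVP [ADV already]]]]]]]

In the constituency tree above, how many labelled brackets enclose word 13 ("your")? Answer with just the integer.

9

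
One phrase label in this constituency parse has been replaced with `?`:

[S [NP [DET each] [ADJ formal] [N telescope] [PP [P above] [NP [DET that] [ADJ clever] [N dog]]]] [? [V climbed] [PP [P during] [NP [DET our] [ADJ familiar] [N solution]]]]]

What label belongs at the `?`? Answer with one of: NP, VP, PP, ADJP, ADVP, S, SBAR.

VP

A constituent whose immediate children are V 'climbed', PP is a verb phrase: VP.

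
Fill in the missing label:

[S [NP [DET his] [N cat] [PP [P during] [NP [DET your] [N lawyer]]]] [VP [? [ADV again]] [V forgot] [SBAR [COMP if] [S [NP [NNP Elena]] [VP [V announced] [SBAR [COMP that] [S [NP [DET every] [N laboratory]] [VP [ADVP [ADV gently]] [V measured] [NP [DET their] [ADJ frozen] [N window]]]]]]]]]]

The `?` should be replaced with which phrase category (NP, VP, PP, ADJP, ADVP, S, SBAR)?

ADVP

A constituent whose immediate children are ADV 'again' is an adverb phrase: ADVP.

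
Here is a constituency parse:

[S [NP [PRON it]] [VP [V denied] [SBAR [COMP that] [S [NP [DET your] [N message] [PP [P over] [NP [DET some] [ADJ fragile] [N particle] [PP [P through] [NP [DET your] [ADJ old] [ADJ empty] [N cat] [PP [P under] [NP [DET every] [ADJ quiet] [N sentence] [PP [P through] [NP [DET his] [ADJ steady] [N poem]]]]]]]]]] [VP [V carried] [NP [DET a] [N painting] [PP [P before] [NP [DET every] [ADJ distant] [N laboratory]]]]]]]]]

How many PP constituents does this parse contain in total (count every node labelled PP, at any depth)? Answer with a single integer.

5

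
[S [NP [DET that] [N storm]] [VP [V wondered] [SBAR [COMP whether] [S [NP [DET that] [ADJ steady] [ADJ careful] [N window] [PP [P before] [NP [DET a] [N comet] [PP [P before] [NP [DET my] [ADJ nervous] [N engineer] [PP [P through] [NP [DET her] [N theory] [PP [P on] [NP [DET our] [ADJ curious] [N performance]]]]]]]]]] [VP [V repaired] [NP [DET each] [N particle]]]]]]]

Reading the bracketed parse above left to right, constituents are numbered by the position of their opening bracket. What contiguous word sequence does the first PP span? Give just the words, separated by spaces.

before a comet before my nervous engineer through her theory on our curious performance

In left-to-right order the PP constituents are "before a comet before my nervous engineer through her theory on our curious performance"; "before my nervous engineer through her theory on our curious performance"; "through her theory on our curious performance"; "on our curious performance". Number 1 is "before a comet before my nervous engineer through her theory on our curious performance".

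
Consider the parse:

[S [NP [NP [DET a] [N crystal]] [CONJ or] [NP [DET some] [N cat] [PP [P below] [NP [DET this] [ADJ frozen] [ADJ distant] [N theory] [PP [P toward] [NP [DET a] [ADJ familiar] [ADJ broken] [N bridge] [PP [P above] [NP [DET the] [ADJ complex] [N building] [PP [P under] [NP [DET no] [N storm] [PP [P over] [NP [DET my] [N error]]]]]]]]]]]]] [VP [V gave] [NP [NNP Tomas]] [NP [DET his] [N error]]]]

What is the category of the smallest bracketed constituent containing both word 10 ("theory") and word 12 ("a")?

NP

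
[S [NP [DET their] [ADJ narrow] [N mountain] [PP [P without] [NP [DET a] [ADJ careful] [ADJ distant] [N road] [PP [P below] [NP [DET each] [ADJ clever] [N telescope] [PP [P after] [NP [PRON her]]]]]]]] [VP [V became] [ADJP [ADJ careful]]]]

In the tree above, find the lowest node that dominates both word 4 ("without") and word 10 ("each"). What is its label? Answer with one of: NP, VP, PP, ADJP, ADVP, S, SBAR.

PP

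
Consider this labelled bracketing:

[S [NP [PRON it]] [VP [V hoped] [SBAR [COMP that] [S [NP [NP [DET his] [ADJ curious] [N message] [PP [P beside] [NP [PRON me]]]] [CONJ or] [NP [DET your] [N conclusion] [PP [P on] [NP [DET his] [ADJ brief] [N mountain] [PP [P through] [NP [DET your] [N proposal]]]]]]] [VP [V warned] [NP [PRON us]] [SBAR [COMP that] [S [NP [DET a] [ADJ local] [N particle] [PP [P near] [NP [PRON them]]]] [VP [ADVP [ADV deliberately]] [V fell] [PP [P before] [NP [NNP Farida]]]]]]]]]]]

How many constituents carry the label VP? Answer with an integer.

Scanning left to right, an opening `[VP` appears at word positions 2, 19, 27 — 3 in total.

3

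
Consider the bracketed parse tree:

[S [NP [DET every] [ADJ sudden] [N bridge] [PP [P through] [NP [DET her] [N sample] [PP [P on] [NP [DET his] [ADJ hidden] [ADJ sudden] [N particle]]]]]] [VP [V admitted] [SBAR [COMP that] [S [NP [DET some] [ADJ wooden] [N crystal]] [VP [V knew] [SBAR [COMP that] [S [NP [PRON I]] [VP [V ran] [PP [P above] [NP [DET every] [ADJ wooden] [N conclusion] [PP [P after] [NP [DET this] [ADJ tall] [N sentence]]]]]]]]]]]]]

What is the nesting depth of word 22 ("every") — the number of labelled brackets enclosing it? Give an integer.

The word sits inside DET, which is inside NP, inside PP, inside VP, inside S, inside SBAR, inside VP, inside S, inside SBAR, inside VP, inside S — 11 brackets in all.

11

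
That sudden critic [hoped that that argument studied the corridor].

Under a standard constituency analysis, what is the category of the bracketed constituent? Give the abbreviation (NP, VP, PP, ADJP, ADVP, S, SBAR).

"hoped" is the head of the bracketed span, so the span is a verb phrase: VP.

VP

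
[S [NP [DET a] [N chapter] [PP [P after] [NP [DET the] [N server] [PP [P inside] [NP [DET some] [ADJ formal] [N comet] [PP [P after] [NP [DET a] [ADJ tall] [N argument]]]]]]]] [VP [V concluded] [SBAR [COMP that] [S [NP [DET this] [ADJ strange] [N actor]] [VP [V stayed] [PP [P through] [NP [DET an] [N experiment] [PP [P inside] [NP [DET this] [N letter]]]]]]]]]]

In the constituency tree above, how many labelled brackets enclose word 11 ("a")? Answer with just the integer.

9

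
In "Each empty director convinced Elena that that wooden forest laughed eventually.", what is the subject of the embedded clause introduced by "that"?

"that wooden forest" is the NP that combines with the VP headed by "laughed" to form the embedded clause introduced by "that" — the subject.

that wooden forest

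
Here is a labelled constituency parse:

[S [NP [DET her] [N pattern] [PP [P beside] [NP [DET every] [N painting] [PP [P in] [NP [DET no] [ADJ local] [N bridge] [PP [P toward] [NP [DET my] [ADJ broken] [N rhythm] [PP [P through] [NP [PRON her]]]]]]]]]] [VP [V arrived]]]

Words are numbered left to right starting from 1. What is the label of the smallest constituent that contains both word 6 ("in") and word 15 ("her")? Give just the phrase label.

PP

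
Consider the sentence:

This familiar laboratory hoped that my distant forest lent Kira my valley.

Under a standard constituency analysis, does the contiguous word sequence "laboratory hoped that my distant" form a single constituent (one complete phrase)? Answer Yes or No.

The smallest constituent containing the whole sequence is the clause [S this familiar laboratory hoped that my distant forest lent Kira my valley], but the sequence is only part of it — it straddles the boundary between noun phrase "this familiar laboratory" and verb phrase "hoped that my distant forest lent Kira my valley".

No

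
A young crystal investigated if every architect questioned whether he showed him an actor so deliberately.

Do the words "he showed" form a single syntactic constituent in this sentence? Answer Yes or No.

No

The smallest constituent containing the whole sequence is the clause [S he showed him an actor so deliberately], but the sequence is only part of it — it straddles the boundary between noun phrase "he" and verb phrase "showed him an actor so deliberately".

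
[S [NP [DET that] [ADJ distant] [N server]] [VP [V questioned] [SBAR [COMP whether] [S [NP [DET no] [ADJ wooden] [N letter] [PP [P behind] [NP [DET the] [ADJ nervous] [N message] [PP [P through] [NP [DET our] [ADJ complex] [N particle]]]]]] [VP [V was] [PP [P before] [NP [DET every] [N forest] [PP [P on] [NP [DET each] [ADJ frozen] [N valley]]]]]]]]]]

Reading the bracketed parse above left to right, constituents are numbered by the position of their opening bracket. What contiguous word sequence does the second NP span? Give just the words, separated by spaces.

no wooden letter behind the nervous message through our complex particle

The NP opening brackets appear, in order, over: "that distant server"; "no wooden letter behind the nervous message through our complex particle"; "the nervous message through our complex particle"; "our complex particle"; "every forest on each frozen valley"; "each frozen valley". The second one spans "no wooden letter behind the nervous message through our complex particle".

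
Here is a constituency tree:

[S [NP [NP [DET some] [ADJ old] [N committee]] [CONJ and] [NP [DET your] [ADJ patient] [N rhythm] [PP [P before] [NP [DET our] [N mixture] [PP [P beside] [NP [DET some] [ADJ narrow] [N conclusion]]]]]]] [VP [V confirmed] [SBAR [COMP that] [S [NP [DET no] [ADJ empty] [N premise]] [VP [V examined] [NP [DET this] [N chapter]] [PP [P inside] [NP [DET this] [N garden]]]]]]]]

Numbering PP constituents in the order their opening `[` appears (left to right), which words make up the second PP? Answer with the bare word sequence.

In left-to-right order the PP constituents are "before our mixture beside some narrow conclusion"; "beside some narrow conclusion"; "inside this garden". Number 2 is "beside some narrow conclusion".

beside some narrow conclusion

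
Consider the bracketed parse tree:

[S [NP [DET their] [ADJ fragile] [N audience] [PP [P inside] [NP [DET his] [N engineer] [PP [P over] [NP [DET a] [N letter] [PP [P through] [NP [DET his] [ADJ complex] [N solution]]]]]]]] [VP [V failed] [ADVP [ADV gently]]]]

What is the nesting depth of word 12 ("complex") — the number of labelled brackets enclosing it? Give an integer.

Counting open brackets not yet closed at "complex": [S [NP [PP [NP [PP [NP [PP [NP [ADJ = 9.

9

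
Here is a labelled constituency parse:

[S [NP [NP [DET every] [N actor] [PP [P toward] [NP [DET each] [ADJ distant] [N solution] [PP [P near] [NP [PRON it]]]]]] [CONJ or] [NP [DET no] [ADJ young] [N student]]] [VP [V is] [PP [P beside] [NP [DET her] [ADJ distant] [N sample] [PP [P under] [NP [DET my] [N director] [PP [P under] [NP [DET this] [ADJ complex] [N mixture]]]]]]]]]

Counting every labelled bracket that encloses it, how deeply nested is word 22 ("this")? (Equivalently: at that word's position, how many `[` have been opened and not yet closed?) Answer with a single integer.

9

Path from the root down to the word: S → VP → PP → NP → PP → NP → PP → NP → DET. That is 9 enclosing brackets.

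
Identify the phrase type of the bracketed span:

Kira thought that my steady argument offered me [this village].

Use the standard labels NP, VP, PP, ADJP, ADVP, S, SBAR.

NP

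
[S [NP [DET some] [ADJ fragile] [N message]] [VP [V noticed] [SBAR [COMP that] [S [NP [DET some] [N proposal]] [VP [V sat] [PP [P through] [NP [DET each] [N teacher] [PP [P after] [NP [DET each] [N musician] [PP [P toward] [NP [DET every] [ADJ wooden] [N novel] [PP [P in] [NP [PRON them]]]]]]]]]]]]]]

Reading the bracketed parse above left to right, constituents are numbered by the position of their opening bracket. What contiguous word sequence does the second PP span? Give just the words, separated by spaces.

In left-to-right order the PP constituents are "through each teacher after each musician toward every wooden novel in them"; "after each musician toward every wooden novel in them"; "toward every wooden novel in them"; "in them". Number 2 is "after each musician toward every wooden novel in them".

after each musician toward every wooden novel in them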